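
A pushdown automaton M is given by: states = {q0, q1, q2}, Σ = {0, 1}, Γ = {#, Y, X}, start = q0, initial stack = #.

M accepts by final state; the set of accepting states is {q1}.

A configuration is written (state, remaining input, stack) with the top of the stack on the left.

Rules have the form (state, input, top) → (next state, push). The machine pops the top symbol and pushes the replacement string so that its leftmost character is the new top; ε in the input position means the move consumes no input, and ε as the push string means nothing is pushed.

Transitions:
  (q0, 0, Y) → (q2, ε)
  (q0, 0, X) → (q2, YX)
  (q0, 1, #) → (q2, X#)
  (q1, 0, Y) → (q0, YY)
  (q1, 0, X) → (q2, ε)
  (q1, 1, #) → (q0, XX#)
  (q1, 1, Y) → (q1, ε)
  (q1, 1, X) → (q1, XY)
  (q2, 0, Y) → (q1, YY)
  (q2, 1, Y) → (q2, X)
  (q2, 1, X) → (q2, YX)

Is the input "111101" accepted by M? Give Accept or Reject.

Accept

One accepting computation: (q0, 111101, #) ⊢ (q2, 11101, X#) ⊢ (q2, 1101, YX#) ⊢ (q2, 101, XX#) ⊢ (q2, 01, YXX#) ⊢ (q1, 1, YYXX#) ⊢ (q1, ε, YXX#)
All input consumed and state q1 ∈ F.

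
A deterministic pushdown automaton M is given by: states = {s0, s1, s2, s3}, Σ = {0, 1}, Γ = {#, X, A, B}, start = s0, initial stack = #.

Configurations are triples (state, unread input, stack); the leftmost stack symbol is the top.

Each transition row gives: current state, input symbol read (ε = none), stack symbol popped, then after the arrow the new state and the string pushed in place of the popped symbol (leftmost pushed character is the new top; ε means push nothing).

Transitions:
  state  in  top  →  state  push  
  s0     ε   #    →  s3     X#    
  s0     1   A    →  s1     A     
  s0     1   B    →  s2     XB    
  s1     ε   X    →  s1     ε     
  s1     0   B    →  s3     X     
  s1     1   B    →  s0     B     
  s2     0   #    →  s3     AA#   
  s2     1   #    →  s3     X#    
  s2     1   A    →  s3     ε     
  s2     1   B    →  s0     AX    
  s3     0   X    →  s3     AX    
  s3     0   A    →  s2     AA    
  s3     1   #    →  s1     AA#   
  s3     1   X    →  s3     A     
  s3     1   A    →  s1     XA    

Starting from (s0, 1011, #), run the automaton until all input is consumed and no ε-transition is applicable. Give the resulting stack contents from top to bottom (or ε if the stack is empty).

(s0, 1011, #) ⊢ (s3, 1011, X#) ⊢ (s3, 011, A#) ⊢ (s2, 11, AA#) ⊢ (s3, 1, A#) ⊢ (s1, ε, XA#) ⊢ (s1, ε, A#)
All input consumed in state s1 with stack A#.

A#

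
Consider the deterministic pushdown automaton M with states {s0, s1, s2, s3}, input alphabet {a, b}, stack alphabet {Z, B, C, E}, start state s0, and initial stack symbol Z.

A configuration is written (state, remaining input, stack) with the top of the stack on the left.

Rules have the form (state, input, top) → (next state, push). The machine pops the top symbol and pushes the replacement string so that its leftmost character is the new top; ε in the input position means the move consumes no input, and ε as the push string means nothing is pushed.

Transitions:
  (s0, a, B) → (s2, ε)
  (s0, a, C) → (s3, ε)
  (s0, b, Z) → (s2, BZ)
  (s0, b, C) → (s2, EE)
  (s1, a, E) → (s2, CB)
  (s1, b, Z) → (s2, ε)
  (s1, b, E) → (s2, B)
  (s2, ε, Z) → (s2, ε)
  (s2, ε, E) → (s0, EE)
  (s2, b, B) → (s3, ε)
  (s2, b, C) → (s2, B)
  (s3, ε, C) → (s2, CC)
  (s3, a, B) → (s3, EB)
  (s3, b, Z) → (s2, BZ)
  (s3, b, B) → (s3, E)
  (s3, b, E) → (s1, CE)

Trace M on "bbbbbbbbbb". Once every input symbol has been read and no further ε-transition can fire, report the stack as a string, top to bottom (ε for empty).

Z

(s0, bbbbbbbbbb, Z) ⊢ (s2, bbbbbbbbb, BZ) ⊢ (s3, bbbbbbbb, Z) ⊢ (s2, bbbbbbb, BZ) ⊢ (s3, bbbbbb, Z) ⊢ (s2, bbbbb, BZ) ⊢ (s3, bbbb, Z) ⊢ (s2, bbb, BZ) ⊢ (s3, bb, Z) ⊢ (s2, b, BZ) ⊢ (s3, ε, Z)
All input consumed in state s3 with stack Z.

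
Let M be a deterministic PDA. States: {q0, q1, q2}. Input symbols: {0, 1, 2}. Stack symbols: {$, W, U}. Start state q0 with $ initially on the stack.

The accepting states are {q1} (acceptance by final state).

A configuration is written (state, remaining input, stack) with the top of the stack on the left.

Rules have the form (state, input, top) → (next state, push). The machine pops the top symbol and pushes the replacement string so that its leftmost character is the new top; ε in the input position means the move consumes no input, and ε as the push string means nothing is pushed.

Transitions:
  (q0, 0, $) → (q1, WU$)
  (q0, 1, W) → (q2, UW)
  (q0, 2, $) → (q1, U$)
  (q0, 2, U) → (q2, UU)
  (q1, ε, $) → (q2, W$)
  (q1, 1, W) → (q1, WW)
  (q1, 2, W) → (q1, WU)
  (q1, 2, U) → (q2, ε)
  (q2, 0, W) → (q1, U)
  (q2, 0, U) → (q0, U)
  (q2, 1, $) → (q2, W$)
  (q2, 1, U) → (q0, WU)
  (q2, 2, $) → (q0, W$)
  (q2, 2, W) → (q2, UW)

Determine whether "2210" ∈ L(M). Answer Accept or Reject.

(q0, 2210, $) ⊢ (q1, 210, U$) ⊢ (q2, 10, $) ⊢ (q2, 0, W$) ⊢ (q1, ε, U$)
All input consumed; state q1 ∈ F.

Accept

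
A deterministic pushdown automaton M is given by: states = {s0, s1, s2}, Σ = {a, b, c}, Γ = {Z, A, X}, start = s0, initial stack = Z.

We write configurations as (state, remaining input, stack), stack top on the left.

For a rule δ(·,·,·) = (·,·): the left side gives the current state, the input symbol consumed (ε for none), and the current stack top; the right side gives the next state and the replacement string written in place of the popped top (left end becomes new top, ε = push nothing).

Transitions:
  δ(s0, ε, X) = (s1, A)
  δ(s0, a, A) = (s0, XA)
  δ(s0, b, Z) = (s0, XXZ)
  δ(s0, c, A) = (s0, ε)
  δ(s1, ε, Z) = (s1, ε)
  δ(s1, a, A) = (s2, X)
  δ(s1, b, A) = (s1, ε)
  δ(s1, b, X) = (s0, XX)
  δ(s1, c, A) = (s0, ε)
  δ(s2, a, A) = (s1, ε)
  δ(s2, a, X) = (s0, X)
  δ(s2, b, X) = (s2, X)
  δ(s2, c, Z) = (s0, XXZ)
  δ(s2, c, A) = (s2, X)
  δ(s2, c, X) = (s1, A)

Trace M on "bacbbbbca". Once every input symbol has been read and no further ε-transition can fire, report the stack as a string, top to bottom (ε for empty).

XZ

(s0, bacbbbbca, Z) ⊢ (s0, acbbbbca, XXZ) ⊢ (s1, acbbbbca, AXZ) ⊢ (s2, cbbbbca, XXZ) ⊢ (s1, bbbbca, AXZ) ⊢ (s1, bbbca, XZ) ⊢ (s0, bbca, XXZ) ⊢ (s1, bbca, AXZ) ⊢ (s1, bca, XZ) ⊢ (s0, ca, XXZ) ⊢ (s1, ca, AXZ) ⊢ (s0, a, XZ) ⊢ (s1, a, AZ) ⊢ (s2, ε, XZ)
All input consumed in state s2 with stack XZ.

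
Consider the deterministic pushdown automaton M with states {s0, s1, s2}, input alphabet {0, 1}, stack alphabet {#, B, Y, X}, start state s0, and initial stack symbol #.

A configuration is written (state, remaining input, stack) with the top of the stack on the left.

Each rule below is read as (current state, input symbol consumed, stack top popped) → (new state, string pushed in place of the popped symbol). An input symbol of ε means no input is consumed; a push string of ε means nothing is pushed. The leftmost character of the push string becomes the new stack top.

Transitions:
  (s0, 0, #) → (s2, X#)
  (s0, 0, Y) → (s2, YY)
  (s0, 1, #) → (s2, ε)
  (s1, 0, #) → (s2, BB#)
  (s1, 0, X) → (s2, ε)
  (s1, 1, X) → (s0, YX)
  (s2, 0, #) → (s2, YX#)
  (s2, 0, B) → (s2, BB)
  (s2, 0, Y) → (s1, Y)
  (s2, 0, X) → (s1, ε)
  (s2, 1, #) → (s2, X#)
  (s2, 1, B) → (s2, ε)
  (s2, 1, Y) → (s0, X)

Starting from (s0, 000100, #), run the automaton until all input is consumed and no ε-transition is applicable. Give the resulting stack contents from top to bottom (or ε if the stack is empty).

BBB#

(s0, 000100, #)
  read 0, top #: go to s2, push X# → (s2, 00100, X#)
  read 0, top X: go to s1, push ε → (s1, 0100, #)
  read 0, top #: go to s2, push BB# → (s2, 100, BB#)
  read 1, top B: go to s2, push ε → (s2, 00, B#)
  read 0, top B: go to s2, push BB → (s2, 0, BB#)
  read 0, top B: go to s2, push BB → (s2, ε, BBB#)
All input consumed in state s2 with stack BBB#.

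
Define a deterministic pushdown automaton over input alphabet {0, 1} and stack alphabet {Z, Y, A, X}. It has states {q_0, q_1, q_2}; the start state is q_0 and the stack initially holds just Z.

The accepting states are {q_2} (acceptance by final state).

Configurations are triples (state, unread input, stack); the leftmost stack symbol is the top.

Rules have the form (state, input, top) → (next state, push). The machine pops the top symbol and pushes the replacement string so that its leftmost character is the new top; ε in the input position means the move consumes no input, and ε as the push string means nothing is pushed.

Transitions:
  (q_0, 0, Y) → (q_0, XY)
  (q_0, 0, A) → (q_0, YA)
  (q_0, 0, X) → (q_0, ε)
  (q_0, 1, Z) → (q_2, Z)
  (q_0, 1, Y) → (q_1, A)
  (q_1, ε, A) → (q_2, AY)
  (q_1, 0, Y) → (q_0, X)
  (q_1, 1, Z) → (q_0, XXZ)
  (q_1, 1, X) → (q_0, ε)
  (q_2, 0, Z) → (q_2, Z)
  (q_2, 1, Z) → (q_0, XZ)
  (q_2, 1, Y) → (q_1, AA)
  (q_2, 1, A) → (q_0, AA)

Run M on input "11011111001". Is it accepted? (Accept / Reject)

Reject

(q_0, 11011111001, Z) ⊢ (q_2, 1011111001, Z) ⊢ (q_0, 011111001, XZ) ⊢ (q_0, 11111001, Z) ⊢ (q_2, 1111001, Z) ⊢ (q_0, 111001, XZ)
No transition applies at (q_0, 111001, XZ); input not fully consumed.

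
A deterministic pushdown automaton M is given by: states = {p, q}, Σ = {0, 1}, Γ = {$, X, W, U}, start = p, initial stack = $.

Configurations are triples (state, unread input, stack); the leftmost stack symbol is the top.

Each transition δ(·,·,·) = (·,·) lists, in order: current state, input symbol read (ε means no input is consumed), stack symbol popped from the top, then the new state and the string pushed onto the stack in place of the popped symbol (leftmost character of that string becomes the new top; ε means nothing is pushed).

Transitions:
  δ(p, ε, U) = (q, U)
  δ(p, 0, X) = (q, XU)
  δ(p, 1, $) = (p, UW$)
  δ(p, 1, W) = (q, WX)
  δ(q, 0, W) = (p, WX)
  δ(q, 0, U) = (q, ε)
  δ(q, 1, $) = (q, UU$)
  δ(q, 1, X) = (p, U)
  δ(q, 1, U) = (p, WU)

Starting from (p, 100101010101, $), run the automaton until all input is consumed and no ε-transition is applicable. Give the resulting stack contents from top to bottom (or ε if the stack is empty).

(p, 100101010101, $) ⊢ (p, 00101010101, UW$) ⊢ (q, 00101010101, UW$) ⊢ (q, 0101010101, W$) ⊢ (p, 101010101, WX$) ⊢ (q, 01010101, WXX$) ⊢ (p, 1010101, WXXX$) ⊢ (q, 010101, WXXXX$) ⊢ (p, 10101, WXXXXX$) ⊢ (q, 0101, WXXXXXX$) ⊢ (p, 101, WXXXXXXX$) ⊢ (q, 01, WXXXXXXXX$) ⊢ (p, 1, WXXXXXXXXX$) ⊢ (q, ε, WXXXXXXXXXX$)
All input consumed in state q with stack WXXXXXXXXXX$.

WXXXXXXXXXX$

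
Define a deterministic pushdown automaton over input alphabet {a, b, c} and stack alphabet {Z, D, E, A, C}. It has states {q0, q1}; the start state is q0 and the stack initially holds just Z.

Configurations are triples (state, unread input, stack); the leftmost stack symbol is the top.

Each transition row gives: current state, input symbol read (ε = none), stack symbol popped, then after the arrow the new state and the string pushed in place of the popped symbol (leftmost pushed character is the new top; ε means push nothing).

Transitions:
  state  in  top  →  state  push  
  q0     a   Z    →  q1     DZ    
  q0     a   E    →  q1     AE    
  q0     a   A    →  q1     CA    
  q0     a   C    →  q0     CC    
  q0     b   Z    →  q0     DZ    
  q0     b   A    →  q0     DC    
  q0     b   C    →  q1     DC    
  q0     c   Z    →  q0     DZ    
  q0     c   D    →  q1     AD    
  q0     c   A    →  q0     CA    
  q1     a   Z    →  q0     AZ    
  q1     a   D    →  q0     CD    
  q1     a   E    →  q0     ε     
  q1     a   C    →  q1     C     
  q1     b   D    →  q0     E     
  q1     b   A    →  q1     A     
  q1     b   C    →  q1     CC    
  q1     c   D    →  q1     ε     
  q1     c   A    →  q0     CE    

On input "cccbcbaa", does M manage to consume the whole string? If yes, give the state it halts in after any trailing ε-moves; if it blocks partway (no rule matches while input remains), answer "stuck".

q1

(q0, cccbcbaa, Z)
  read c, top Z: go to q0, push DZ → (q0, ccbcbaa, DZ)
  read c, top D: go to q1, push AD → (q1, cbcbaa, ADZ)
  read c, top A: go to q0, push CE → (q0, bcbaa, CEDZ)
  read b, top C: go to q1, push DC → (q1, cbaa, DCEDZ)
  read c, top D: go to q1, push ε → (q1, baa, CEDZ)
  read b, top C: go to q1, push CC → (q1, aa, CCEDZ)
  read a, top C: go to q1, push C → (q1, a, CCEDZ)
  read a, top C: go to q1, push C → (q1, ε, CCEDZ)
All input consumed; M is in state q1.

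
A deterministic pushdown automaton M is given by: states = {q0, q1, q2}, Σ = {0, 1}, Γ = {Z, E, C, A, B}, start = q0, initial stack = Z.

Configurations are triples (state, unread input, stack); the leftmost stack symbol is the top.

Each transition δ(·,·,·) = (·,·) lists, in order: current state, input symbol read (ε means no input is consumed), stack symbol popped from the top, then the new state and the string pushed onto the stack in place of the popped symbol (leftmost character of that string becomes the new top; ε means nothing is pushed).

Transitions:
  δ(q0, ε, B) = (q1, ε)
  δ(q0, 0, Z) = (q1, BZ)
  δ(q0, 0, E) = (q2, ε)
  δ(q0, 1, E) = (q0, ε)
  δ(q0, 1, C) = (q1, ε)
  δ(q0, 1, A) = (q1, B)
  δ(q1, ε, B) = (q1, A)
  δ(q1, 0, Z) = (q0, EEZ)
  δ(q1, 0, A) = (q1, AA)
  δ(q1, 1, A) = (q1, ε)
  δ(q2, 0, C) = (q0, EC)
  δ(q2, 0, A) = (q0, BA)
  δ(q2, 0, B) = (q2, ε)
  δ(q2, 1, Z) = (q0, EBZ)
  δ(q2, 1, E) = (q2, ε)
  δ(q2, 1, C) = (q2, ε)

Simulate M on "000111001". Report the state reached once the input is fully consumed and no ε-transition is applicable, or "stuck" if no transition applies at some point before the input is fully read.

q2

(q0, 000111001, Z)
  read 0, top Z: go to q1, push BZ → (q1, 00111001, BZ)
  ε-move, top B: go to q1, push A → (q1, 00111001, AZ)
  read 0, top A: go to q1, push AA → (q1, 0111001, AAZ)
  read 0, top A: go to q1, push AA → (q1, 111001, AAAZ)
  read 1, top A: go to q1, push ε → (q1, 11001, AAZ)
  read 1, top A: go to q1, push ε → (q1, 1001, AZ)
  read 1, top A: go to q1, push ε → (q1, 001, Z)
  read 0, top Z: go to q0, push EEZ → (q0, 01, EEZ)
  read 0, top E: go to q2, push ε → (q2, 1, EZ)
  read 1, top E: go to q2, push ε → (q2, ε, Z)
All input consumed; M is in state q2.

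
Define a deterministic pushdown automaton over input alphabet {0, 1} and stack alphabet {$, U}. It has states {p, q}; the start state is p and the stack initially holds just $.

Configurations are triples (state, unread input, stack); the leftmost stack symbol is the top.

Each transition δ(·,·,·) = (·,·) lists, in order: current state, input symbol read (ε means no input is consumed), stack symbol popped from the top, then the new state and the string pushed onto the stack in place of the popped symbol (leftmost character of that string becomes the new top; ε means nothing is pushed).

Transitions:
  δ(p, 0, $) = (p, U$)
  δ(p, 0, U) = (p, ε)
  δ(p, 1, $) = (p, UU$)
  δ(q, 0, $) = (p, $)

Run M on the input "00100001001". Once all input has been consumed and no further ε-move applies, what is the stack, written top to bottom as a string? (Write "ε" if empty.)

UU$

(p, 00100001001, $) ⊢ (p, 0100001001, U$) ⊢ (p, 100001001, $) ⊢ (p, 00001001, UU$) ⊢ (p, 0001001, U$) ⊢ (p, 001001, $) ⊢ (p, 01001, U$) ⊢ (p, 1001, $) ⊢ (p, 001, UU$) ⊢ (p, 01, U$) ⊢ (p, 1, $) ⊢ (p, ε, UU$)
All input consumed in state p with stack UU$.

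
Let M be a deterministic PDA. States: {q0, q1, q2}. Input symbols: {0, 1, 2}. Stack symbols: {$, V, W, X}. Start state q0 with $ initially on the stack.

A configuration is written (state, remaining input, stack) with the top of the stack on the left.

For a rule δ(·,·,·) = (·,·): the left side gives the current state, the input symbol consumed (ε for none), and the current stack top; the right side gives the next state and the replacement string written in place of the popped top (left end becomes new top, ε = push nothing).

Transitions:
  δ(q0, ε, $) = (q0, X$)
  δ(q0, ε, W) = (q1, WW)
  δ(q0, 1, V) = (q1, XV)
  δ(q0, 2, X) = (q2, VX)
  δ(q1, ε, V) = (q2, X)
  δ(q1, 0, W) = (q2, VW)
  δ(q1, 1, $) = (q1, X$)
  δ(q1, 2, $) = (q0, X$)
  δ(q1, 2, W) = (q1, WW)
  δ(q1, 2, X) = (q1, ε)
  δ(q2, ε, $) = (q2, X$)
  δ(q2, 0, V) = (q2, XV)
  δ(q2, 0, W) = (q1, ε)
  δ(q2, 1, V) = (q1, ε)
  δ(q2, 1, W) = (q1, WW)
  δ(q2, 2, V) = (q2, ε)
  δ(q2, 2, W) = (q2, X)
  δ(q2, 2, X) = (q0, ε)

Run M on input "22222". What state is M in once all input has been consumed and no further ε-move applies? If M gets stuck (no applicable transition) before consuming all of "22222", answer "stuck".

(q0, 22222, $)
  ε-move, top $: go to q0, push X$ → (q0, 22222, X$)
  read 2, top X: go to q2, push VX → (q2, 2222, VX$)
  read 2, top V: go to q2, push ε → (q2, 222, X$)
  read 2, top X: go to q0, push ε → (q0, 22, $)
  ε-move, top $: go to q0, push X$ → (q0, 22, X$)
  read 2, top X: go to q2, push VX → (q2, 2, VX$)
  read 2, top V: go to q2, push ε → (q2, ε, X$)
All input consumed; M is in state q2.

q2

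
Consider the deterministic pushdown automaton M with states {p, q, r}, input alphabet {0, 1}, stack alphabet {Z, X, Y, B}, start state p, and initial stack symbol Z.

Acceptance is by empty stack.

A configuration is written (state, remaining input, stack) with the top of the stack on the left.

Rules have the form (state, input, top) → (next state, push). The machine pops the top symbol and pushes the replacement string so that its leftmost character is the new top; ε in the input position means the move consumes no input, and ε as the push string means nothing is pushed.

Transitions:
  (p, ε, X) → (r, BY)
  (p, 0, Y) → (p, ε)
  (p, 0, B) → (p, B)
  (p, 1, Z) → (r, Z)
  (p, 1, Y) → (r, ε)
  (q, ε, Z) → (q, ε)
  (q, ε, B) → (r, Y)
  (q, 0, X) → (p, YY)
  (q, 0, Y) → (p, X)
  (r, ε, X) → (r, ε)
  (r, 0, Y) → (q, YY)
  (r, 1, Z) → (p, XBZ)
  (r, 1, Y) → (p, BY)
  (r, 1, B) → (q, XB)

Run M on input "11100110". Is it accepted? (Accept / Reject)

Reject

(p, 11100110, Z)
  read 1, top Z: go to r, push Z → (r, 1100110, Z)
  read 1, top Z: go to p, push XBZ → (p, 100110, XBZ)
  ε-move, top X: go to r, push BY → (r, 100110, BYBZ)
  read 1, top B: go to q, push XB → (q, 00110, XBYBZ)
  read 0, top X: go to p, push YY → (p, 0110, YYBYBZ)
  read 0, top Y: go to p, push ε → (p, 110, YBYBZ)
  read 1, top Y: go to r, push ε → (r, 10, BYBZ)
  read 1, top B: go to q, push XB → (q, 0, XBYBZ)
  read 0, top X: go to p, push YY → (p, ε, YYBYBZ)
All input consumed; stack is YYBYBZ, not empty, and no further ε-move applies.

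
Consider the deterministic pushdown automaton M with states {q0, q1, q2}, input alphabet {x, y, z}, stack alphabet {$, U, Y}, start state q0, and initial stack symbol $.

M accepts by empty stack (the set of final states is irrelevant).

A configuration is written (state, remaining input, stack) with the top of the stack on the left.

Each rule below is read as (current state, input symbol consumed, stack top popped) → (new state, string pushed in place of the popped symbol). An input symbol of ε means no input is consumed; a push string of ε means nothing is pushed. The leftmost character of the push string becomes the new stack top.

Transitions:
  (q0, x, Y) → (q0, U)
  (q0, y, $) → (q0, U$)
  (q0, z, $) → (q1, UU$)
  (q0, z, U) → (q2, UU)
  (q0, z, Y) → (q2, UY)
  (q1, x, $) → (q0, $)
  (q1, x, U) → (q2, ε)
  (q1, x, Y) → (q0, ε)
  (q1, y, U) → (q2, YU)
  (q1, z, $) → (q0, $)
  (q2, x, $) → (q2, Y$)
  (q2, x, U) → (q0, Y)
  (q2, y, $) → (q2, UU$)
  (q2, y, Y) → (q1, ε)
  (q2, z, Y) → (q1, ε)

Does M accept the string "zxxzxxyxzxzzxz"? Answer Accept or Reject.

Reject

(q0, zxxzxxyxzxzzxz, $)
  read z, top $: go to q1, push UU$ → (q1, xxzxxyxzxzzxz, UU$)
  read x, top U: go to q2, push ε → (q2, xzxxyxzxzzxz, U$)
  read x, top U: go to q0, push Y → (q0, zxxyxzxzzxz, Y$)
  read z, top Y: go to q2, push UY → (q2, xxyxzxzzxz, UY$)
  read x, top U: go to q0, push Y → (q0, xyxzxzzxz, YY$)
  read x, top Y: go to q0, push U → (q0, yxzxzzxz, UY$)
No transition applies at (q0, yxzxzzxz, UY$); input not fully consumed.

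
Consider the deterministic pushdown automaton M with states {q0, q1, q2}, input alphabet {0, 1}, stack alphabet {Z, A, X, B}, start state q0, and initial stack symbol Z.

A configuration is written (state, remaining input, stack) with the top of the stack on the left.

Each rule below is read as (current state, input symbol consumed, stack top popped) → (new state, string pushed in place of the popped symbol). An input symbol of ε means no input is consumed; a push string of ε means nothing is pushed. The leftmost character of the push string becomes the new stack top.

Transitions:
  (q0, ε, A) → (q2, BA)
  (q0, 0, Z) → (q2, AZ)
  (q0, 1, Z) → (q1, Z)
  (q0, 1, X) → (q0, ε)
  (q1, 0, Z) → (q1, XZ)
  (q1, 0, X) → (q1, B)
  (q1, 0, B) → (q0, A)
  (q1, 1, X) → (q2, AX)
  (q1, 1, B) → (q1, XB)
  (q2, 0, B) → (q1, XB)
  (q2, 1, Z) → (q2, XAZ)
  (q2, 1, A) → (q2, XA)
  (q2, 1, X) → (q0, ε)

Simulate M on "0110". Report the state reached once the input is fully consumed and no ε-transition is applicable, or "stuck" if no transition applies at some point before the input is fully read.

q1

(q0, 0110, Z) ⊢ (q2, 110, AZ) ⊢ (q2, 10, XAZ) ⊢ (q0, 0, AZ) ⊢ (q2, 0, BAZ) ⊢ (q1, ε, XBAZ)
All input consumed; M is in state q1.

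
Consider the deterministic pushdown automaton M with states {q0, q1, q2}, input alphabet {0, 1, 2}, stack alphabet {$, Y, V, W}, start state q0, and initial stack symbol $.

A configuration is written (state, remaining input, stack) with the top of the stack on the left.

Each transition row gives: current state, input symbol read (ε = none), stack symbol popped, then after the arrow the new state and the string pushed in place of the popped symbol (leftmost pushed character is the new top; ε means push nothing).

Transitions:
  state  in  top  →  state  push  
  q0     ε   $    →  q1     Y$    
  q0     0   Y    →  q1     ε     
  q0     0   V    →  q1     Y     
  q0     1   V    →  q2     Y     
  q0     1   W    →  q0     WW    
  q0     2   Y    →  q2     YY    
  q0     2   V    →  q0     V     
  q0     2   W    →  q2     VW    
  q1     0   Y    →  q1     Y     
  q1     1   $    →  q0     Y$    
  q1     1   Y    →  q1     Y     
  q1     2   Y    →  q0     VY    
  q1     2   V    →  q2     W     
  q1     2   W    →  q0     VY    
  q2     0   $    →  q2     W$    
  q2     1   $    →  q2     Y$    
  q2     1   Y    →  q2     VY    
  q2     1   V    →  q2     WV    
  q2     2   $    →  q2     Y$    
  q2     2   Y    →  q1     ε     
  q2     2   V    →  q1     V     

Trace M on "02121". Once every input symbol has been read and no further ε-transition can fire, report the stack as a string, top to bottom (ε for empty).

(q0, 02121, $)
  ε-move, top $: go to q1, push Y$ → (q1, 02121, Y$)
  read 0, top Y: go to q1, push Y → (q1, 2121, Y$)
  read 2, top Y: go to q0, push VY → (q0, 121, VY$)
  read 1, top V: go to q2, push Y → (q2, 21, YY$)
  read 2, top Y: go to q1, push ε → (q1, 1, Y$)
  read 1, top Y: go to q1, push Y → (q1, ε, Y$)
All input consumed in state q1 with stack Y$.

Y$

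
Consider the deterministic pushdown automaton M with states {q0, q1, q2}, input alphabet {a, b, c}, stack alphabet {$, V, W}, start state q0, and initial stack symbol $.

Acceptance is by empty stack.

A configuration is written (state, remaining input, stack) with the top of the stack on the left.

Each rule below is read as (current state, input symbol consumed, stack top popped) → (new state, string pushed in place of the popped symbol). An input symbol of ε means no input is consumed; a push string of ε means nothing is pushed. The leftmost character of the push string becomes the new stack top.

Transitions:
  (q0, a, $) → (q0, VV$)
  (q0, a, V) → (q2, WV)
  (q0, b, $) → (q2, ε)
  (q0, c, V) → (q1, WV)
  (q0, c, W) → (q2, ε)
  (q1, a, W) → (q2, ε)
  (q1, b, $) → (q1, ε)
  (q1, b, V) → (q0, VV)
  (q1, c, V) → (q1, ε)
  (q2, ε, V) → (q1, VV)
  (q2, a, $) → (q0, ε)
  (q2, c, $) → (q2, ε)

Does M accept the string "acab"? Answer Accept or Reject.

(q0, acab, $) ⊢ (q0, cab, VV$) ⊢ (q1, ab, WVV$) ⊢ (q2, b, VV$) ⊢ (q1, b, VVV$) ⊢ (q0, ε, VVVV$)
All input consumed; stack is VVVV$, not empty, and no further ε-move applies.

Reject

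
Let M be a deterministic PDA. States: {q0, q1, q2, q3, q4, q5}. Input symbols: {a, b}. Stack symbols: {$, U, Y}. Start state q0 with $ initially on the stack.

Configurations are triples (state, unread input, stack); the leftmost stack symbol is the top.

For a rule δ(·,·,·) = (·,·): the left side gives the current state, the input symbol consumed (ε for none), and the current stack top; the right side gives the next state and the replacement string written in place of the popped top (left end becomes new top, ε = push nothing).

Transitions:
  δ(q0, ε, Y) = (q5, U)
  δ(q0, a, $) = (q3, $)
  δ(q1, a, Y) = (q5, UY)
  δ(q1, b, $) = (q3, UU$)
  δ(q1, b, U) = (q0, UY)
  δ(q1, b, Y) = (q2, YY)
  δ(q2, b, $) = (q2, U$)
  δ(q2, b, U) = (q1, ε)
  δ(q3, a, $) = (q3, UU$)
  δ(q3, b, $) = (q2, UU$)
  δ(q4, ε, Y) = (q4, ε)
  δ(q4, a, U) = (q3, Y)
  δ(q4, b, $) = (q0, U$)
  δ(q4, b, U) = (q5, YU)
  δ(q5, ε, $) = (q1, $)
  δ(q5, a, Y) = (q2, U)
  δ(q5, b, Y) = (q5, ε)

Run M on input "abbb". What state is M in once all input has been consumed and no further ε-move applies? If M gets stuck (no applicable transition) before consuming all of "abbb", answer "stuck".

(q0, abbb, $)
  read a, top $: go to q3, push $ → (q3, bbb, $)
  read b, top $: go to q2, push UU$ → (q2, bb, UU$)
  read b, top U: go to q1, push ε → (q1, b, U$)
  read b, top U: go to q0, push UY → (q0, ε, UY$)
All input consumed; M is in state q0.

q0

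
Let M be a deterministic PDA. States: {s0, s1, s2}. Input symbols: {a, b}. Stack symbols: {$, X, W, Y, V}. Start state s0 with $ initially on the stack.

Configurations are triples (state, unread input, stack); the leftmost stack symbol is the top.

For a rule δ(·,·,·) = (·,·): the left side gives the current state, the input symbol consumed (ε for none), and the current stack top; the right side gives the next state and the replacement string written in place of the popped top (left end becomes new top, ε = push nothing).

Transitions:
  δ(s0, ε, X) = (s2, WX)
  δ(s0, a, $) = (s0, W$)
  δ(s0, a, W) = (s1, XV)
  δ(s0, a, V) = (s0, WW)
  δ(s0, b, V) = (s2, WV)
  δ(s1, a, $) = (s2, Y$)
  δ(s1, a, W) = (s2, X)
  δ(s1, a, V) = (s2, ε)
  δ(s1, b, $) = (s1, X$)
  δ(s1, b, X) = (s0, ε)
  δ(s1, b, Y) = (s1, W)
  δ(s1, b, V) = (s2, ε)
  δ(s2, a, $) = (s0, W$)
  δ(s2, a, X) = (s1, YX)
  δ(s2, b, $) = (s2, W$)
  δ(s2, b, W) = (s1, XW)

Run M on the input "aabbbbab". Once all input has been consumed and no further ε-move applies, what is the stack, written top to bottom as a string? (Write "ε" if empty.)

VV$

(s0, aabbbbab, $)
  read a, top $: go to s0, push W$ → (s0, abbbbab, W$)
  read a, top W: go to s1, push XV → (s1, bbbbab, XV$)
  read b, top X: go to s0, push ε → (s0, bbbab, V$)
  read b, top V: go to s2, push WV → (s2, bbab, WV$)
  read b, top W: go to s1, push XW → (s1, bab, XWV$)
  read b, top X: go to s0, push ε → (s0, ab, WV$)
  read a, top W: go to s1, push XV → (s1, b, XVV$)
  read b, top X: go to s0, push ε → (s0, ε, VV$)
All input consumed in state s0 with stack VV$.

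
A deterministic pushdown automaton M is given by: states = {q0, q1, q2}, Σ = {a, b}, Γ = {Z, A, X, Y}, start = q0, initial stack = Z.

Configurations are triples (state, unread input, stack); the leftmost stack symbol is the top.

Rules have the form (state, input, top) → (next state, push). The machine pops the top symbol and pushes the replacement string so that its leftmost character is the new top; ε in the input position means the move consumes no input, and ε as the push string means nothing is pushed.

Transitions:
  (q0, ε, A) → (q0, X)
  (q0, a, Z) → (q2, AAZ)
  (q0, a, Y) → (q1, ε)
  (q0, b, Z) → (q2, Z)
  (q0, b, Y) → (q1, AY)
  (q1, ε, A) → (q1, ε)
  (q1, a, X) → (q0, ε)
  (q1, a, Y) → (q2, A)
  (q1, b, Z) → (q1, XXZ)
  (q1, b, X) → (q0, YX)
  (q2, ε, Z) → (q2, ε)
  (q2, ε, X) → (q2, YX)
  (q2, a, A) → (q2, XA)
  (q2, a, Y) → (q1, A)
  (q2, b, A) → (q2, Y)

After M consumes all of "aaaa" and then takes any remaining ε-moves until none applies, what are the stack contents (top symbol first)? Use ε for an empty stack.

(q0, aaaa, Z)
  read a, top Z: go to q2, push AAZ → (q2, aaa, AAZ)
  read a, top A: go to q2, push XA → (q2, aa, XAAZ)
  ε-move, top X: go to q2, push YX → (q2, aa, YXAAZ)
  read a, top Y: go to q1, push A → (q1, a, AXAAZ)
  ε-move, top A: go to q1, push ε → (q1, a, XAAZ)
  read a, top X: go to q0, push ε → (q0, ε, AAZ)
  ε-move, top A: go to q0, push X → (q0, ε, XAZ)
All input consumed in state q0 with stack XAZ.

XAZ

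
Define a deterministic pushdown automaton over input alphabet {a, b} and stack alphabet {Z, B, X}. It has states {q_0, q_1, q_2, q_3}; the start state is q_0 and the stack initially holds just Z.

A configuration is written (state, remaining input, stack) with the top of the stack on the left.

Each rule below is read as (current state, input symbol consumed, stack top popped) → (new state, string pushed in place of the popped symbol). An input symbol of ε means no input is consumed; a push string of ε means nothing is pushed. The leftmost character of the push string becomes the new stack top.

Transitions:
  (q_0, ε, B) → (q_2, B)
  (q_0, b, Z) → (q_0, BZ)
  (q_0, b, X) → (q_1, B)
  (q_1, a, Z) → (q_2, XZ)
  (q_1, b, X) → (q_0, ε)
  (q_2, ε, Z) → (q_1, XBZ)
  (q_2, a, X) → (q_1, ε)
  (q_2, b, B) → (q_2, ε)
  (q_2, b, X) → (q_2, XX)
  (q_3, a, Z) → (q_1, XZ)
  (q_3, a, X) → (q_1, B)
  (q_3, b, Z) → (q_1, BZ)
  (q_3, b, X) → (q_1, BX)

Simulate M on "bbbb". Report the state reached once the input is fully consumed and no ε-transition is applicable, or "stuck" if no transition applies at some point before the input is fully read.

q_1

(q_0, bbbb, Z)
  read b, top Z: go to q_0, push BZ → (q_0, bbb, BZ)
  ε-move, top B: go to q_2, push B → (q_2, bbb, BZ)
  read b, top B: go to q_2, push ε → (q_2, bb, Z)
  ε-move, top Z: go to q_1, push XBZ → (q_1, bb, XBZ)
  read b, top X: go to q_0, push ε → (q_0, b, BZ)
  ε-move, top B: go to q_2, push B → (q_2, b, BZ)
  read b, top B: go to q_2, push ε → (q_2, ε, Z)
  ε-move, top Z: go to q_1, push XBZ → (q_1, ε, XBZ)
All input consumed; M is in state q_1.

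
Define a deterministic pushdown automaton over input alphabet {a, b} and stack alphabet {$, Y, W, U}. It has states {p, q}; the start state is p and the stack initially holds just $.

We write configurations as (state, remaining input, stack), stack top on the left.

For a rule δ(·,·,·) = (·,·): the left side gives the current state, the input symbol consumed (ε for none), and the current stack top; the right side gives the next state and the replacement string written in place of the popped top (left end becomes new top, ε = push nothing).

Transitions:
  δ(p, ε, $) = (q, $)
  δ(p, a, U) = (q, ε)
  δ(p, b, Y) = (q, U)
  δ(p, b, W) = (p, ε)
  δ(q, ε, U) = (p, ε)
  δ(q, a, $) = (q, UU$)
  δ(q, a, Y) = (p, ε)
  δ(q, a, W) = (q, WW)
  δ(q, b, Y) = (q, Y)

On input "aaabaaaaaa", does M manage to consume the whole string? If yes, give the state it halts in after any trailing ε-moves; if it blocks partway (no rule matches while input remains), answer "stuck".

(p, aaabaaaaaa, $)
  ε-move, top $: go to q, push $ → (q, aaabaaaaaa, $)
  read a, top $: go to q, push UU$ → (q, aabaaaaaa, UU$)
  ε-move, top U: go to p, push ε → (p, aabaaaaaa, U$)
  read a, top U: go to q, push ε → (q, abaaaaaa, $)
  read a, top $: go to q, push UU$ → (q, baaaaaa, UU$)
  ε-move, top U: go to p, push ε → (p, baaaaaa, U$)
No transition for (p, b, top U); M blocks with input baaaaaa remaining.

stuck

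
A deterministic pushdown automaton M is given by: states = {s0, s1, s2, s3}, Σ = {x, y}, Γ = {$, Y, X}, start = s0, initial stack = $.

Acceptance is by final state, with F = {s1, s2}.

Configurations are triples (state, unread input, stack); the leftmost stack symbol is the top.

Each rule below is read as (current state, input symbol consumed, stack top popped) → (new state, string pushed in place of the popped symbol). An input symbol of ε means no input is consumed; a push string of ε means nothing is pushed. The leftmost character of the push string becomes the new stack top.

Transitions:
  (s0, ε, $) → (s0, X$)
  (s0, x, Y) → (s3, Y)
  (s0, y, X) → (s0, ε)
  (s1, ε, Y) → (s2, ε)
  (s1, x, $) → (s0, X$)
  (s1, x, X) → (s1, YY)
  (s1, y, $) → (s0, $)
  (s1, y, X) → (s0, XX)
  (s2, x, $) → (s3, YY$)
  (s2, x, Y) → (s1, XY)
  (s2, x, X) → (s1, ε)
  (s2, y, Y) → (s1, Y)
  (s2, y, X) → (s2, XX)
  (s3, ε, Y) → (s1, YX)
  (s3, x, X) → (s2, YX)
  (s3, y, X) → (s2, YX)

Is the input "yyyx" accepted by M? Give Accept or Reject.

Reject

(s0, yyyx, $) ⊢ (s0, yyyx, X$) ⊢ (s0, yyx, $) ⊢ (s0, yyx, X$) ⊢ (s0, yx, $) ⊢ (s0, yx, X$) ⊢ (s0, x, $) ⊢ (s0, x, X$)
No transition applies at (s0, x, X$); input not fully consumed.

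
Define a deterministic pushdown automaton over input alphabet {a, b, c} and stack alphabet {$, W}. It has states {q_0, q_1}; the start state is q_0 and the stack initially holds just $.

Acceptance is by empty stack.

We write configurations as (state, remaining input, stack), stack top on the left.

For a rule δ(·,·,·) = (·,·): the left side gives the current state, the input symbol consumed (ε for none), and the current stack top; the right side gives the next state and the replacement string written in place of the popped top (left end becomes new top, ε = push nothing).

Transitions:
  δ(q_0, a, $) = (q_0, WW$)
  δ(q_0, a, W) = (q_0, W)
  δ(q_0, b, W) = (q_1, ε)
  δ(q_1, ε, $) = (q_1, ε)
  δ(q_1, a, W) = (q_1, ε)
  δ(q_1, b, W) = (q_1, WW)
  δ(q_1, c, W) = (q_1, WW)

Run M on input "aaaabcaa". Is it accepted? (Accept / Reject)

(q_0, aaaabcaa, $) ⊢ (q_0, aaabcaa, WW$) ⊢ (q_0, aabcaa, WW$) ⊢ (q_0, abcaa, WW$) ⊢ (q_0, bcaa, WW$) ⊢ (q_1, caa, W$) ⊢ (q_1, aa, WW$) ⊢ (q_1, a, W$) ⊢ (q_1, ε, $) ⊢ (q_1, ε, ε)
All input consumed and the stack is empty.

Accept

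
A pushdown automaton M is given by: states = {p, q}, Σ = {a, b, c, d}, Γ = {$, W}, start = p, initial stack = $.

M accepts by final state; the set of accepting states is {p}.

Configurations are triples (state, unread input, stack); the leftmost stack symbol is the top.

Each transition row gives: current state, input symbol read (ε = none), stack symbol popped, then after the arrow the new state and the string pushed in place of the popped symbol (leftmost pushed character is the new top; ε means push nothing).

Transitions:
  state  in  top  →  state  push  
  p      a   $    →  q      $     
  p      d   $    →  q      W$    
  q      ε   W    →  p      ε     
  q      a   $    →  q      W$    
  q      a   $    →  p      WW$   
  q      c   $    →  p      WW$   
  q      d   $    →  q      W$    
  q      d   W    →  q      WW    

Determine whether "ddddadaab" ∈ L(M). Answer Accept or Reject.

No computation consumes all input and reaches a final state.

Reject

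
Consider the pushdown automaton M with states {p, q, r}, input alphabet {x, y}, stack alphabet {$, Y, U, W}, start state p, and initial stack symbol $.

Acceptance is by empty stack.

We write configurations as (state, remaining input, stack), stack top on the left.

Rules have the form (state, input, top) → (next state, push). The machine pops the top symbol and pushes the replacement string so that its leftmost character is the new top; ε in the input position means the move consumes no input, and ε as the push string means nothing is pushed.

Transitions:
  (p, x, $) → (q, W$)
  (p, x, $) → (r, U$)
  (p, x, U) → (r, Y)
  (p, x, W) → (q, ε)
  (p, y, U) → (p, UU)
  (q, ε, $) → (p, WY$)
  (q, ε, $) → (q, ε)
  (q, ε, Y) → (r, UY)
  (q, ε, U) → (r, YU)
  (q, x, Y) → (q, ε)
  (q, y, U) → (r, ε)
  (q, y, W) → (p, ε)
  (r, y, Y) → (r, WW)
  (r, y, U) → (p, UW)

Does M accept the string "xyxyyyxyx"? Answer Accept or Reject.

No computation consumes all input and empties the stack.

Reject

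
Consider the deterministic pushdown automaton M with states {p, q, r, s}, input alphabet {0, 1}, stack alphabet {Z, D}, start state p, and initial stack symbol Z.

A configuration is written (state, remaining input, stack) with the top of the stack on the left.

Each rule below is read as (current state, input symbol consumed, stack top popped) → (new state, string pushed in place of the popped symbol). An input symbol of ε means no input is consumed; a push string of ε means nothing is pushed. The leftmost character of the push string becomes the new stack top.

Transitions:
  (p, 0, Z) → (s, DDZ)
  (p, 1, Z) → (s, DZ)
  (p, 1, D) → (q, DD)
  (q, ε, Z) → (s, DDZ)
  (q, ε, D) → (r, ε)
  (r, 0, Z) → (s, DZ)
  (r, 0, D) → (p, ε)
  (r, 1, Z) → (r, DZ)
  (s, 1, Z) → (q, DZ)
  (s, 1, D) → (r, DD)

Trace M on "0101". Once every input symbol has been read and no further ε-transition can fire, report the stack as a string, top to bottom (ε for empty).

DDZ

(p, 0101, Z) ⊢ (s, 101, DDZ) ⊢ (r, 01, DDDZ) ⊢ (p, 1, DDZ) ⊢ (q, ε, DDDZ) ⊢ (r, ε, DDZ)
All input consumed in state r with stack DDZ.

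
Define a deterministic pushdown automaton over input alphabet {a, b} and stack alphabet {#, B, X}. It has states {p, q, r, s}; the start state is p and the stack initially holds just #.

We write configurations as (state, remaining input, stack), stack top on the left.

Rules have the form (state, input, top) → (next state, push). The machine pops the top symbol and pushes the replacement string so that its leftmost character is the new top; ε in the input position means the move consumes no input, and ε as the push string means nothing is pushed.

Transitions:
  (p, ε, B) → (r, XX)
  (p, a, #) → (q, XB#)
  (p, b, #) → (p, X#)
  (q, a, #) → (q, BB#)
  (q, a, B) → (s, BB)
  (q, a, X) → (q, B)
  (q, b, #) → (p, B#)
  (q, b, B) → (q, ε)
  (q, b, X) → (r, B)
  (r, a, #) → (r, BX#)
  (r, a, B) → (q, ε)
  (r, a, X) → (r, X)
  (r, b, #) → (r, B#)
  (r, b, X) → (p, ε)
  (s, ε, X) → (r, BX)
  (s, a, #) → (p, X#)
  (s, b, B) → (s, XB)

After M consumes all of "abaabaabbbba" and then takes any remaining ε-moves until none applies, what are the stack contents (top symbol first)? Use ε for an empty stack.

XX#

(p, abaabaabbbba, #)
  read a, top #: go to q, push XB# → (q, baabaabbbba, XB#)
  read b, top X: go to r, push B → (r, aabaabbbba, BB#)
  read a, top B: go to q, push ε → (q, abaabbbba, B#)
  read a, top B: go to s, push BB → (s, baabbbba, BB#)
  read b, top B: go to s, push XB → (s, aabbbba, XBB#)
  ε-move, top X: go to r, push BX → (r, aabbbba, BXBB#)
  read a, top B: go to q, push ε → (q, abbbba, XBB#)
  read a, top X: go to q, push B → (q, bbbba, BBB#)
  read b, top B: go to q, push ε → (q, bbba, BB#)
  read b, top B: go to q, push ε → (q, bba, B#)
  read b, top B: go to q, push ε → (q, ba, #)
  read b, top #: go to p, push B# → (p, a, B#)
  ε-move, top B: go to r, push XX → (r, a, XX#)
  read a, top X: go to r, push X → (r, ε, XX#)
All input consumed in state r with stack XX#.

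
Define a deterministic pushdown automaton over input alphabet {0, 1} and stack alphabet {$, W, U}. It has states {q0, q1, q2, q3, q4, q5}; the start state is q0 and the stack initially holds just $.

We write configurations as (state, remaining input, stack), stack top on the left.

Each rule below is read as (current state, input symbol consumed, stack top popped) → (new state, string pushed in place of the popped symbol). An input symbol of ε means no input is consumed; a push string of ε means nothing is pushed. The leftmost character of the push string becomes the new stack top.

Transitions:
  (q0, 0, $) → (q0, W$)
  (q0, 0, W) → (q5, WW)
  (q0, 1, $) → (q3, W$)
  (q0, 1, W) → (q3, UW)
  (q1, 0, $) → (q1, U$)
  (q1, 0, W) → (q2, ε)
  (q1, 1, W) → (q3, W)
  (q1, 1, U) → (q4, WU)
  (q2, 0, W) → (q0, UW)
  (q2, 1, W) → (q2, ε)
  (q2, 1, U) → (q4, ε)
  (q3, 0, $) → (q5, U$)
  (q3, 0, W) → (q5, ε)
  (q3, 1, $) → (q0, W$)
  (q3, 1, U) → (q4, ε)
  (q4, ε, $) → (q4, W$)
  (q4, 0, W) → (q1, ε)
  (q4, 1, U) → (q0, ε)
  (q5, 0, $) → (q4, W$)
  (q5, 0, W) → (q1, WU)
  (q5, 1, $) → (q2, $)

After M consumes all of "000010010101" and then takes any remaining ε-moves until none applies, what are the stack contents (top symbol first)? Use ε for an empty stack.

(q0, 000010010101, $) ⊢ (q0, 00010010101, W$) ⊢ (q5, 0010010101, WW$) ⊢ (q1, 010010101, WUW$) ⊢ (q2, 10010101, UW$) ⊢ (q4, 0010101, W$) ⊢ (q1, 010101, $) ⊢ (q1, 10101, U$) ⊢ (q4, 0101, WU$) ⊢ (q1, 101, U$) ⊢ (q4, 01, WU$) ⊢ (q1, 1, U$) ⊢ (q4, ε, WU$)
All input consumed in state q4 with stack WU$.

WU$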